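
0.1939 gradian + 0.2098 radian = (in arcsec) 1 gradian = 0.015707963 rad, so 0.1939 gradian = 0.1939 * 0.015707963 = 0.0030457741 rad. 0.2098 radian = 0.2098 rad. Sum: 0.0030457741 + 0.2098 = 0.21284577 rad. 1 arcsec = 4.8481368e-06 rad, so 0.21284577 rad = 0.21284577 / 4.8481368e-06 = 43902.592 arcsec ≈ 4.39e+04 arcsec (4 s.f.). Final answer: 4.39e+04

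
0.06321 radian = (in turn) 0.06321 radian = 0.06321 rad. 1 turn = 6.2831853 rad, so 0.06321 rad = 0.06321 / 6.2831853 = 0.010060184 turn ≈ 0.01006 turn (4 s.f.). Final answer: 0.01006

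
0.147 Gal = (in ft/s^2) 1 Gal = 0.01 m/s^2, so 0.147 Gal = 0.147 * 0.01 = 0.00147 m/s^2. 1 ft/s^2 = 0.3048 m/s^2, so 0.00147 m/s^2 = 0.00147 / 0.3048 = 0.0048228346 ft/s^2 ≈ 0.004823 ft/s^2 (4 s.f.). Final answer: 0.004823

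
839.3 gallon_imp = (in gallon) 1 gallon_imp = 0.00454609 m^3, so 839.3 gallon_imp = 839.3 * 0.00454609 = 3.8155333 m^3. 1 gallon = 0.0037854118 m^3, so 3.8155333 m^3 = 3.8155333 / 0.0037854118 = 1007.9573 gallon ≈ 1008 gallon (4 s.f.). Final answer: 1008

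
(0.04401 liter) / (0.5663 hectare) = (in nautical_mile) 4.196e-12. Check: 1 liter = 0.001 m^3, so 0.04401 liter = 0.04401 * 0.001 = 4.401e-05 m^3. 1 hectare = 10000 m^2, so 0.5663 hectare = 0.5663 * 10000 = 5663 m^2. Combine: 4.401e-05 m^3 / 5663 m^2 = 7.7714992e-09 m. 1 nautical_mile = 1852 m, so 7.7714992e-09 m = 7.7714992e-09 / 1852 = 4.1962739e-12 nautical_mile ≈ 4.196e-12 nautical_mile (4 s.f.).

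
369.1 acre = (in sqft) 1 acre = 4046.8564 m^2, so 369.1 acre = 369.1 * 4046.8564 = 1493694.7 m^2. 1 sqft = 0.09290304 m^2, so 1493694.7 m^2 = 1493694.7 / 0.09290304 = 16077996 sqft ≈ 1.608e+07 sqft (4 s.f.). Final answer: 1.608e+07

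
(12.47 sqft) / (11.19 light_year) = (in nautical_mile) 5.909e-21. Check: 1 sqft = 0.09290304 m^2, so 12.47 sqft = 12.47 * 0.09290304 = 1.1585009 m^2. 1 light_year = 9.4607305e+15 m, so 11.19 light_year = 11.19 * 9.4607305e+15 = 1.0586557e+17 m. Combine: 1.1585009 m^2 / 1.0586557e+17 m = 1.0943132e-17 m. 1 nautical_mile = 1852 m, so 1.0943132e-17 m = 1.0943132e-17 / 1852 = 5.9088184e-21 nautical_mile ≈ 5.909e-21 nautical_mile (4 s.f.).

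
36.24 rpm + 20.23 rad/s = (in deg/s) 1 rpm = 0.10471976 rad/s, so 36.24 rpm = 36.24 * 0.10471976 = 3.7950439 rad/s. 20.23 rad/s is already in rad/s. Sum: 3.7950439 + 20.23 = 24.025044 rad/s. 1 deg/s = 0.017453293 rad/s, so 24.025044 rad/s = 24.025044 / 0.017453293 = 1376.5336 deg/s ≈ 1377 deg/s (4 s.f.). Final answer: 1377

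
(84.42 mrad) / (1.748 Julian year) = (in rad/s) 1 mrad = 0.001 rad, so 84.42 mrad = 84.42 * 0.001 = 0.08442 rad. 1 Julian year = 31557600 s, so 1.748 Julian year = 1.748 * 31557600 = 55162685 s. Combine: 0.08442 rad / 55162685 s = 1.5303824e-09 rad/s. Result: 1.5303824e-09 rad/s ≈ 1.53e-09 rad/s (4 s.f.). Final answer: 1.53e-09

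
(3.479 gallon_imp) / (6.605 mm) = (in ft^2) 1 gallon_imp = 0.00454609 m^3, so 3.479 gallon_imp = 3.479 * 0.00454609 = 0.015815847 m^3. 1 mm = 0.001 m, so 6.605 mm = 6.605 * 0.001 = 0.006605 m. Combine: 0.015815847 m^3 / 0.006605 m = 2.3945264 m^2. 1 ft^2 = 0.09290304 m^2, so 2.3945264 m^2 = 2.3945264 / 0.09290304 = 25.774468 ft^2 ≈ 25.77 ft^2 (4 s.f.). Final answer: 25.77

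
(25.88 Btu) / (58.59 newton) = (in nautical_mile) 0.2516. Check: 1 Btu = 1055.0559 J, so 25.88 Btu = 25.88 * 1055.0559 = 27304.845 J. 58.59 newton = 58.59 N. Combine: 27304.845 J / 58.59 N = 466.03252 m. 1 nautical_mile = 1852 m, so 466.03252 m = 466.03252 / 1852 = 0.25163743 nautical_mile ≈ 0.2516 nautical_mile (4 s.f.).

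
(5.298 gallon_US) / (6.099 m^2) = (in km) 1 gallon_US = 0.0037854118 m^3, so 5.298 gallon_US = 5.298 * 0.0037854118 = 0.020055112 m^3. 6.099 m^2 is already in m^2. Combine: 0.020055112 m^3 / 6.099 m^2 = 0.0032882623 m. 1 km = 1000 m, so 0.0032882623 m = 0.0032882623 / 1000 = 3.2882623e-06 km ≈ 3.288e-06 km (4 s.f.). Final answer: 3.288e-06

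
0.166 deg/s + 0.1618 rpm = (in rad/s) 0.01984. Check: 1 deg/s = 0.017453293 rad/s, so 0.166 deg/s = 0.166 * 0.017453293 = 0.0028972466 rad/s. 1 rpm = 0.10471976 rad/s, so 0.1618 rpm = 0.1618 * 0.10471976 = 0.016943656 rad/s. Sum: 0.0028972466 + 0.016943656 = 0.019840903 rad/s. Result: 0.019840903 rad/s ≈ 0.01984 rad/s (4 s.f.).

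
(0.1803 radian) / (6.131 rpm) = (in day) 3.25e-06. Check: 0.1803 radian = 0.1803 rad. 1 rpm = 0.10471976 rad/s, so 6.131 rpm = 6.131 * 0.10471976 = 0.64203682 rad/s. Combine: 0.1803 rad / 0.64203682 rad/s = 0.28082502 s. 1 day = 86400 s, so 0.28082502 s = 0.28082502 / 86400 = 3.2502895e-06 day ≈ 3.25e-06 day (4 s.f.).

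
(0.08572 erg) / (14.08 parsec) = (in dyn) 1 erg = 1e-07 J, so 0.08572 erg = 0.08572 * 1e-07 = 8.572e-09 J. 1 parsec = 3.0856776e+16 m, so 14.08 parsec = 14.08 * 3.0856776e+16 = 4.344634e+17 m. Combine: 8.572e-09 J / 4.344634e+17 m = 1.9730085e-26 N. 1 dyn = 1e-05 N, so 1.9730085e-26 N = 1.9730085e-26 / 1e-05 = 1.9730085e-21 dyn ≈ 1.973e-21 dyn (4 s.f.). Final answer: 1.973e-21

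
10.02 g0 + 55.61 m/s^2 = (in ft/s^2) 1 g0 = 9.80665 m/s^2, so 10.02 g0 = 10.02 * 9.80665 = 98.262633 m/s^2. 55.61 m/s^2 is already in m/s^2. Sum: 98.262633 + 55.61 = 153.87263 m/s^2. 1 ft/s^2 = 0.3048 m/s^2, so 153.87263 m/s^2 = 153.87263 / 0.3048 = 504.83147 ft/s^2 ≈ 504.8 ft/s^2 (4 s.f.). Final answer: 504.8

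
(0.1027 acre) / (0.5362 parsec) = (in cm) 1 acre = 4046.8564 m^2, so 0.1027 acre = 0.1027 * 4046.8564 = 415.61215 m^2. 1 parsec = 3.0856776e+16 m, so 0.5362 parsec = 0.5362 * 3.0856776e+16 = 1.6545403e+16 m. Combine: 415.61215 m^2 / 1.6545403e+16 m = 2.5119494e-14 m. 1 cm = 0.01 m, so 2.5119494e-14 m = 2.5119494e-14 / 0.01 = 2.5119494e-12 cm ≈ 2.512e-12 cm (4 s.f.). Final answer: 2.512e-12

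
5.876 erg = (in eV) 3.668e+12. Check: 1 erg = 1e-07 J, so 5.876 erg = 5.876 * 1e-07 = 5.876e-07 J. 1 eV = 1.6021766e-19 J, so 5.876e-07 J = 5.876e-07 / 1.6021766e-19 = 3.6675107e+12 eV ≈ 3.668e+12 eV (4 s.f.).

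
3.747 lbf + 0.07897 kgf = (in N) 17.44. Check: 1 lbf = 4.4482216 N, so 3.747 lbf = 3.747 * 4.4482216 = 16.667486 N. 1 kgf = 9.80665 N, so 0.07897 kgf = 0.07897 * 9.80665 = 0.77443115 N. Sum: 16.667486 + 0.77443115 = 17.441918 N. Result: 17.441918 N ≈ 17.44 N (4 s.f.).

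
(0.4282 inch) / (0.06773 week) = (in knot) 5.161e-07. Check: 1 inch = 0.0254 m, so 0.4282 inch = 0.4282 * 0.0254 = 0.01087628 m. 1 week = 604800 s, so 0.06773 week = 0.06773 * 604800 = 40963.104 s. Combine: 0.01087628 m / 40963.104 s = 2.6551406e-07 m/s. 1 knot = 0.51444444 m/s, so 2.6551406e-07 m/s = 2.6551406e-07 / 0.51444444 = 5.1611804e-07 knot ≈ 5.161e-07 knot (4 s.f.).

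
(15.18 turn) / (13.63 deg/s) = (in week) 0.0006629. Check: 1 turn = 6.2831853 rad, so 15.18 turn = 15.18 * 6.2831853 = 95.378753 rad. 1 deg/s = 0.017453293 rad/s, so 13.63 deg/s = 13.63 * 0.017453293 = 0.23788838 rad/s. Combine: 95.378753 rad / 0.23788838 rad/s = 400.9391 s. 1 week = 604800 s, so 400.9391 s = 400.9391 / 604800 = 0.00066292841 week ≈ 0.0006629 week (4 s.f.).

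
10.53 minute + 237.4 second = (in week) 0.001437. Check: 1 minute = 60 s, so 10.53 minute = 10.53 * 60 = 631.8 s. 237.4 second = 237.4 s. Sum: 631.8 + 237.4 = 869.2 s. 1 week = 604800 s, so 869.2 s = 869.2 / 604800 = 0.0014371693 week ≈ 0.001437 week (4 s.f.).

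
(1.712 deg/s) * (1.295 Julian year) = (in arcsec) 2.519e+11. Check: 1 deg/s = 0.017453293 rad/s, so 1.712 deg/s = 1.712 * 0.017453293 = 0.029880037 rad/s. 1 Julian year = 31557600 s, so 1.295 Julian year = 1.295 * 31557600 = 40867092 s. Combine: 0.029880037 rad/s * 40867092 s = 1221110.2 rad. 1 arcsec = 4.8481368e-06 rad, so 1221110.2 rad = 1221110.2 / 4.8481368e-06 = 2.5187206e+11 arcsec ≈ 2.519e+11 arcsec (4 s.f.).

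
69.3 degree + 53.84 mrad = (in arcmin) 1 degree = 0.017453293 rad, so 69.3 degree = 69.3 * 0.017453293 = 1.2095132 rad. 1 mrad = 0.001 rad, so 53.84 mrad = 53.84 * 0.001 = 0.05384 rad. Sum: 1.2095132 + 0.05384 = 1.2633532 rad. 1 arcmin = 0.00029088821 rad, so 1.2633532 rad = 1.2633532 / 0.00029088821 = 4343.0883 arcmin ≈ 4343 arcmin (4 s.f.). Final answer: 4343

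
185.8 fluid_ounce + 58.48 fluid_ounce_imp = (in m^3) 0.007156. Check: 1 fluid_ounce = 2.957353e-05 m^3, so 185.8 fluid_ounce = 185.8 * 2.957353e-05 = 0.0054947618 m^3. 1 fluid_ounce_imp = 2.8413063e-05 m^3, so 58.48 fluid_ounce_imp = 58.48 * 2.8413063e-05 = 0.0016615959 m^3. Sum: 0.0054947618 + 0.0016615959 = 0.0071563577 m^3. Result: 0.0071563577 m^3 ≈ 0.007156 m^3 (4 s.f.).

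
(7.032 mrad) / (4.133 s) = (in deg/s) 1 mrad = 0.001 rad, so 7.032 mrad = 7.032 * 0.001 = 0.007032 rad. 4.133 s is already in s. Combine: 0.007032 rad / 4.133 s = 0.0017014275 rad/s. 1 deg/s = 0.017453293 rad/s, so 0.0017014275 rad/s = 0.0017014275 / 0.017453293 = 0.097484617 deg/s ≈ 0.09748 deg/s (4 s.f.). Final answer: 0.09748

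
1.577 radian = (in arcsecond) 3.253e+05. Check: 1.577 radian = 1.577 rad. 1 arcsecond = 4.8481368e-06 rad, so 1.577 rad = 1.577 / 4.8481368e-06 = 325279.6 arcsecond ≈ 3.253e+05 arcsecond (4 s.f.).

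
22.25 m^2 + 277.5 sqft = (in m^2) 22.25 m^2 is already in m^2. 1 sqft = 0.09290304 m^2, so 277.5 sqft = 277.5 * 0.09290304 = 25.780594 m^2. Sum: 22.25 + 25.780594 = 48.030594 m^2. Result: 48.030594 m^2 ≈ 48.03 m^2 (4 s.f.). Final answer: 48.03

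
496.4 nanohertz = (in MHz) 1 nanohertz = 1e-09 Hz, so 496.4 nanohertz = 496.4 * 1e-09 = 4.964e-07 Hz. 1 MHz = 1000000 Hz, so 4.964e-07 Hz = 4.964e-07 / 1000000 = 4.964e-13 MHz. Final answer: 4.964e-13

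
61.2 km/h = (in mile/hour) 38.03. Check: 1 km/h = 0.27777778 m/s, so 61.2 km/h = 61.2 * 0.27777778 = 17 m/s. 1 mile/hour = 0.44704 m/s, so 17 m/s = 17 / 0.44704 = 38.027917 mile/hour ≈ 38.03 mile/hour (4 s.f.).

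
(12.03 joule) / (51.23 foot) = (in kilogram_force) 12.03 joule = 12.03 J. 1 foot = 0.3048 m, so 51.23 foot = 51.23 * 0.3048 = 15.614904 m. Combine: 12.03 J / 15.614904 m = 0.7704178 N. 1 kilogram_force = 9.80665 N, so 0.7704178 N = 0.7704178 / 9.80665 = 0.078560752 kilogram_force ≈ 0.07856 kilogram_force (4 s.f.). Final answer: 0.07856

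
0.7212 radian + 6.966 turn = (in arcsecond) 0.7212 radian = 0.7212 rad. 1 turn = 6.2831853 rad, so 6.966 turn = 6.966 * 6.2831853 = 43.768669 rad. Sum: 0.7212 + 43.768669 = 44.489869 rad. 1 arcsecond = 4.8481368e-06 rad, so 44.489869 rad = 44.489869 / 4.8481368e-06 = 9176694.2 arcsecond ≈ 9.177e+06 arcsecond (4 s.f.). Final answer: 9.177e+06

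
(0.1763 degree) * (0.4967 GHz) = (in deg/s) 8.757e+07. Check: 1 degree = 0.017453293 rad, so 0.1763 degree = 0.1763 * 0.017453293 = 0.0030770155 rad. 1 GHz = 1e+09 Hz, so 0.4967 GHz = 0.4967 * 1e+09 = 4.967e+08 Hz. Combine: 0.0030770155 rad * 4.967e+08 Hz = 1528353.6 rad/s. 1 deg/s = 0.017453293 rad/s, so 1528353.6 rad/s = 1528353.6 / 0.017453293 = 87568210 deg/s ≈ 8.757e+07 deg/s (4 s.f.).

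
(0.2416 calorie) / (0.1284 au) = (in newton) 5.263e-11. Check: 1 calorie = 4.184 J, so 0.2416 calorie = 0.2416 * 4.184 = 1.0108544 J. 1 au = 1.4959787e+11 m, so 0.1284 au = 0.1284 * 1.4959787e+11 = 1.9208367e+10 m. Combine: 1.0108544 J / 1.9208367e+10 m = 5.2625734e-11 N. 5.2625734e-11 N = 5.2625734e-11 newton ≈ 5.263e-11 newton (4 s.f.).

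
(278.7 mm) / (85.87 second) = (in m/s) 1 mm = 0.001 m, so 278.7 mm = 278.7 * 0.001 = 0.2787 m. 85.87 second = 85.87 s. Combine: 0.2787 m / 85.87 s = 0.0032456038 m/s. Result: 0.0032456038 m/s ≈ 0.003246 m/s (4 s.f.). Final answer: 0.003246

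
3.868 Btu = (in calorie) 975.4. Check: 1 Btu = 1055.0559 J, so 3.868 Btu = 3.868 * 1055.0559 = 4080.956 J. 1 calorie = 4.184 J, so 4080.956 J = 4080.956 / 4.184 = 975.3719 calorie ≈ 975.4 calorie (4 s.f.).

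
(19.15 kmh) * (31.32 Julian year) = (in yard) 5.75e+09. Check: 1 kmh = 0.27777778 m/s, so 19.15 kmh = 19.15 * 0.27777778 = 5.3194444 m/s. 1 Julian year = 31557600 s, so 31.32 Julian year = 31.32 * 31557600 = 9.8838403e+08 s. Combine: 5.3194444 m/s * 9.8838403e+08 s = 5.2576539e+09 m. 1 yard = 0.9144 m, so 5.2576539e+09 m = 5.2576539e+09 / 0.9144 = 5.7498403e+09 yard ≈ 5.75e+09 yard (4 s.f.).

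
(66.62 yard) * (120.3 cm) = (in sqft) 1 yard = 0.9144 m, so 66.62 yard = 66.62 * 0.9144 = 60.917328 m. 1 cm = 0.01 m, so 120.3 cm = 120.3 * 0.01 = 1.203 m. Combine: 60.917328 m * 1.203 m = 73.283546 m^2. 1 sqft = 0.09290304 m^2, so 73.283546 m^2 = 73.283546 / 0.09290304 = 788.81752 sqft ≈ 788.8 sqft (4 s.f.). Final answer: 788.8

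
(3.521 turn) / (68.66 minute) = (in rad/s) 0.00537. Check: 1 turn = 6.2831853 rad, so 3.521 turn = 3.521 * 6.2831853 = 22.123095 rad. 1 minute = 60 s, so 68.66 minute = 68.66 * 60 = 4119.6 s. Combine: 22.123095 rad / 4119.6 s = 0.0053702047 rad/s. Result: 0.0053702047 rad/s ≈ 0.00537 rad/s (4 s.f.).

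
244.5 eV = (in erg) 3.917e-10. Check: 1 eV = 1.6021766e-19 J, so 244.5 eV = 244.5 * 1.6021766e-19 = 3.9173219e-17 J. 1 erg = 1e-07 J, so 3.9173219e-17 J = 3.9173219e-17 / 1e-07 = 3.9173219e-10 erg ≈ 3.917e-10 erg (4 s.f.).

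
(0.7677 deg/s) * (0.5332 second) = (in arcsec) 1474. Check: 1 deg/s = 0.017453293 rad/s, so 0.7677 deg/s = 0.7677 * 0.017453293 = 0.013398893 rad/s. 0.5332 second = 0.5332 s. Combine: 0.013398893 rad/s * 0.5332 s = 0.0071442896 rad. 1 arcsec = 4.8481368e-06 rad, so 0.0071442896 rad = 0.0071442896 / 4.8481368e-06 = 1473.6155 arcsec ≈ 1474 arcsec (4 s.f.).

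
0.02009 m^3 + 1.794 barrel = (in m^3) 0.02009 m^3 is already in m^3. 1 barrel = 0.15898729 m^3, so 1.794 barrel = 1.794 * 0.15898729 = 0.28522321 m^3. Sum: 0.02009 + 0.28522321 = 0.30531321 m^3. Result: 0.30531321 m^3 ≈ 0.3053 m^3 (4 s.f.). Final answer: 0.3053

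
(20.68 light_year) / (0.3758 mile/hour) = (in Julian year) 1 light_year = 9.4607305e+15 m, so 20.68 light_year = 20.68 * 9.4607305e+15 = 1.9564791e+17 m. 1 mile/hour = 0.44704 m/s, so 0.3758 mile/hour = 0.3758 * 0.44704 = 0.16799763 m/s. Combine: 1.9564791e+17 m / 0.16799763 m/s = 1.1645873e+18 s. 1 Julian year = 31557600 s, so 1.1645873e+18 s = 1.1645873e+18 / 31557600 = 3.6903544e+10 Julian year ≈ 3.69e+10 Julian year (4 s.f.). Final answer: 3.69e+10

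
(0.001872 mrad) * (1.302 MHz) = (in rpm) 1 mrad = 0.001 rad, so 0.001872 mrad = 0.001872 * 0.001 = 1.872e-06 rad. 1 MHz = 1000000 Hz, so 1.302 MHz = 1.302 * 1000000 = 1302000 Hz. Combine: 1.872e-06 rad * 1302000 Hz = 2.437344 rad/s. 1 rpm = 0.10471976 rad/s, so 2.437344 rad/s = 2.437344 / 0.10471976 = 23.274921 rpm ≈ 23.27 rpm (4 s.f.). Final answer: 23.27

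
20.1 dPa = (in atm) 1.984e-05. Check: 1 dPa = 0.1 Pa, so 20.1 dPa = 20.1 * 0.1 = 2.01 Pa. 1 atm = 101325 Pa, so 2.01 Pa = 2.01 / 101325 = 1.9837158e-05 atm ≈ 1.984e-05 atm (4 s.f.).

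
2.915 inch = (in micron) 7.404e+04. Check: 1 inch = 0.0254 m, so 2.915 inch = 2.915 * 0.0254 = 0.074041 m. 1 micron = 1e-06 m, so 0.074041 m = 0.074041 / 1e-06 = 74041 micron ≈ 7.404e+04 micron (4 s.f.).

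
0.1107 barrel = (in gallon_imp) 1 barrel = 0.15898729 m^3, so 0.1107 barrel = 0.1107 * 0.15898729 = 0.017599894 m^3. 1 gallon_imp = 0.00454609 m^3, so 0.017599894 m^3 = 0.017599894 / 0.00454609 = 3.8714354 gallon_imp ≈ 3.871 gallon_imp (4 s.f.). Final answer: 3.871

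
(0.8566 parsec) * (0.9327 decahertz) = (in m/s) 2.465e+17. Check: 1 parsec = 3.0856776e+16 m, so 0.8566 parsec = 0.8566 * 3.0856776e+16 = 2.6431914e+16 m. 1 decahertz = 10 Hz, so 0.9327 decahertz = 0.9327 * 10 = 9.327 Hz. Combine: 2.6431914e+16 m * 9.327 Hz = 2.4653046e+17 m/s. Result: 2.4653046e+17 m/s ≈ 2.465e+17 m/s (4 s.f.).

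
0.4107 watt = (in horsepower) 0.0005508. Check: 0.4107 watt = 0.4107 W. 1 horsepower = 745.69987 W, so 0.4107 W = 0.4107 / 745.69987 = 0.00055075777 horsepower ≈ 0.0005508 horsepower (4 s.f.).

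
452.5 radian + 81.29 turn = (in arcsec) 452.5 radian = 452.5 rad. 1 turn = 6.2831853 rad, so 81.29 turn = 81.29 * 6.2831853 = 510.76013 rad. Sum: 452.5 + 510.76013 = 963.26013 rad. 1 arcsec = 4.8481368e-06 rad, so 963.26013 rad = 963.26013 / 4.8481368e-06 = 1.9868666e+08 arcsec ≈ 1.987e+08 arcsec (4 s.f.). Final answer: 1.987e+08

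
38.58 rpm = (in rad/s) 4.04. Check: 1 rpm = 0.10471976 rad/s, so 38.58 rpm = 38.58 * 0.10471976 = 4.0400882 rad/s. Result: 4.0400882 rad/s ≈ 4.04 rad/s (4 s.f.).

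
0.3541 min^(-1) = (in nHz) 1 min^(-1) = 0.016666667 Hz, so 0.3541 min^(-1) = 0.3541 * 0.016666667 = 0.0059016667 Hz. 1 nHz = 1e-09 Hz, so 0.0059016667 Hz = 0.0059016667 / 1e-09 = 5901666.7 nHz ≈ 5.902e+06 nHz (4 s.f.). Final answer: 5.902e+06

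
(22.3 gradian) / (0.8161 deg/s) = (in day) 1 gradian = 0.015707963 rad, so 22.3 gradian = 22.3 * 0.015707963 = 0.35028758 rad. 1 deg/s = 0.017453293 rad/s, so 0.8161 deg/s = 0.8161 * 0.017453293 = 0.014243632 rad/s. Combine: 0.35028758 rad / 0.014243632 rad/s = 24.592574 s. 1 day = 86400 s, so 24.592574 s = 24.592574 / 86400 = 0.00028463628 day ≈ 0.0002846 day (4 s.f.). Final answer: 0.0002846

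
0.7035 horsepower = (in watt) 1 horsepower = 745.69987 W, so 0.7035 horsepower = 0.7035 * 745.69987 = 524.59986 W. 524.59986 W = 524.59986 watt ≈ 524.6 watt (4 s.f.). Final answer: 524.6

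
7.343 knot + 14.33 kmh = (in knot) 1 knot = 0.51444444 m/s, so 7.343 knot = 7.343 * 0.51444444 = 3.7775656 m/s. 1 kmh = 0.27777778 m/s, so 14.33 kmh = 14.33 * 0.27777778 = 3.9805556 m/s. Sum: 3.7775656 + 3.9805556 = 7.7581211 m/s. 1 knot = 0.51444444 m/s, so 7.7581211 m/s = 7.7581211 / 0.51444444 = 15.080581 knot ≈ 15.08 knot (4 s.f.). Final answer: 15.08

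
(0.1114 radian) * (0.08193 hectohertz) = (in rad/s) 0.1114 radian = 0.1114 rad. 1 hectohertz = 100 Hz, so 0.08193 hectohertz = 0.08193 * 100 = 8.193 Hz. Combine: 0.1114 rad * 8.193 Hz = 0.9127002 rad/s. Result: 0.9127002 rad/s ≈ 0.9127 rad/s (4 s.f.). Final answer: 0.9127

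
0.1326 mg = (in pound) 1 mg = 1e-06 kg, so 0.1326 mg = 0.1326 * 1e-06 = 1.326e-07 kg. 1 pound = 0.45359237 kg, so 1.326e-07 kg = 1.326e-07 / 0.45359237 = 2.9233296e-07 pound ≈ 2.923e-07 pound (4 s.f.). Final answer: 2.923e-07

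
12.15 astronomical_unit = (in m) 1 astronomical_unit = 1.4959787e+11 m, so 12.15 astronomical_unit = 12.15 * 1.4959787e+11 = 1.8176141e+12 m. Result: 1.8176141e+12 m ≈ 1.818e+12 m (4 s.f.). Final answer: 1.818e+12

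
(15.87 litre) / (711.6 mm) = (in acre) 5.511e-06. Check: 1 litre = 0.001 m^3, so 15.87 litre = 15.87 * 0.001 = 0.01587 m^3. 1 mm = 0.001 m, so 711.6 mm = 711.6 * 0.001 = 0.7116 m. Combine: 0.01587 m^3 / 0.7116 m = 0.022301855 m^2. 1 acre = 4046.8564 m^2, so 0.022301855 m^2 = 0.022301855 / 4046.8564 = 5.5109084e-06 acre ≈ 5.511e-06 acre (4 s.f.).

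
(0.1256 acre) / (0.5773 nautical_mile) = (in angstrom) 1 acre = 4046.8564 m^2, so 0.1256 acre = 0.1256 * 4046.8564 = 508.28517 m^2. 1 nautical_mile = 1852 m, so 0.5773 nautical_mile = 0.5773 * 1852 = 1069.1596 m. Combine: 508.28517 m^2 / 1069.1596 m = 0.47540626 m. 1 angstrom = 1e-10 m, so 0.47540626 m = 0.47540626 / 1e-10 = 4.7540626e+09 angstrom ≈ 4.754e+09 angstrom (4 s.f.). Final answer: 4.754e+09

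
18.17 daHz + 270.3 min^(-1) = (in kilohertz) 0.1862. Check: 1 daHz = 10 Hz, so 18.17 daHz = 18.17 * 10 = 181.7 Hz. 1 min^(-1) = 0.016666667 Hz, so 270.3 min^(-1) = 270.3 * 0.016666667 = 4.505 Hz. Sum: 181.7 + 4.505 = 186.205 Hz. 1 kilohertz = 1000 Hz, so 186.205 Hz = 186.205 / 1000 = 0.186205 kilohertz ≈ 0.1862 kilohertz (4 s.f.).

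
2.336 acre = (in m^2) 1 acre = 4046.8564 m^2, so 2.336 acre = 2.336 * 4046.8564 = 9453.4566 m^2. Result: 9453.4566 m^2 ≈ 9453 m^2 (4 s.f.). Final answer: 9453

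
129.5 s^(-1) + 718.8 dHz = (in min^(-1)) 129.5 s^(-1) = 129.5 Hz. 1 dHz = 0.1 Hz, so 718.8 dHz = 718.8 * 0.1 = 71.88 Hz. Sum: 129.5 + 71.88 = 201.38 Hz. 1 min^(-1) = 0.016666667 Hz, so 201.38 Hz = 201.38 / 0.016666667 = 12082.8 min^(-1) ≈ 1.208e+04 min^(-1) (4 s.f.). Final answer: 1.208e+04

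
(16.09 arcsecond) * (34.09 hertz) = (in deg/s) 0.1524. Check: 1 arcsecond = 4.8481368e-06 rad, so 16.09 arcsecond = 16.09 * 4.8481368e-06 = 7.8006521e-05 rad. 34.09 hertz = 34.09 Hz. Combine: 7.8006521e-05 rad * 34.09 Hz = 0.0026592423 rad/s. 1 deg/s = 0.017453293 rad/s, so 0.0026592423 rad/s = 0.0026592423 / 0.017453293 = 0.15236336 deg/s ≈ 0.1524 deg/s (4 s.f.).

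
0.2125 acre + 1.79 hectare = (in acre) 4.636. Check: 1 acre = 4046.8564 m^2, so 0.2125 acre = 0.2125 * 4046.8564 = 859.95699 m^2. 1 hectare = 10000 m^2, so 1.79 hectare = 1.79 * 10000 = 17900 m^2. Sum: 859.95699 + 17900 = 18759.957 m^2. 1 acre = 4046.8564 m^2, so 18759.957 m^2 = 18759.957 / 4046.8564 = 4.6356863 acre ≈ 4.636 acre (4 s.f.).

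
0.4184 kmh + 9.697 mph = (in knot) 8.652. Check: 1 kmh = 0.27777778 m/s, so 0.4184 kmh = 0.4184 * 0.27777778 = 0.11622222 m/s. 1 mph = 0.44704 m/s, so 9.697 mph = 9.697 * 0.44704 = 4.3349469 m/s. Sum: 0.11622222 + 4.3349469 = 4.4511691 m/s. 1 knot = 0.51444444 m/s, so 4.4511691 m/s = 4.4511691 / 0.51444444 = 8.6523805 knot ≈ 8.652 knot (4 s.f.).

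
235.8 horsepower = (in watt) 1 horsepower = 745.69987 W, so 235.8 horsepower = 235.8 * 745.69987 = 175836.03 W. 175836.03 W = 175836.03 watt ≈ 1.758e+05 watt (4 s.f.). Final answer: 1.758e+05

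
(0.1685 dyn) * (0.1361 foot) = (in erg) 1 dyn = 1e-05 N, so 0.1685 dyn = 0.1685 * 1e-05 = 1.685e-06 N. 1 foot = 0.3048 m, so 0.1361 foot = 0.1361 * 0.3048 = 0.04148328 m. Combine: 1.685e-06 N * 0.04148328 m = 6.9899327e-08 J. 1 erg = 1e-07 J, so 6.9899327e-08 J = 6.9899327e-08 / 1e-07 = 0.69899327 erg ≈ 0.699 erg (4 s.f.). Final answer: 0.699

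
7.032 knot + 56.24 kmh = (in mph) 43.04. Check: 1 knot = 0.51444444 m/s, so 7.032 knot = 7.032 * 0.51444444 = 3.6175733 m/s. 1 kmh = 0.27777778 m/s, so 56.24 kmh = 56.24 * 0.27777778 = 15.622222 m/s. Sum: 3.6175733 + 15.622222 = 19.239796 m/s. 1 mph = 0.44704 m/s, so 19.239796 m/s = 19.239796 / 0.44704 = 43.038197 mph ≈ 43.04 mph (4 s.f.).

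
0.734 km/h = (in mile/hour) 1 km/h = 0.27777778 m/s, so 0.734 km/h = 0.734 * 0.27777778 = 0.20388889 m/s. 1 mile/hour = 0.44704 m/s, so 0.20388889 m/s = 0.20388889 / 0.44704 = 0.45608646 mile/hour ≈ 0.4561 mile/hour (4 s.f.). Final answer: 0.4561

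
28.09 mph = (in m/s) 1 mph = 0.44704 m/s, so 28.09 mph = 28.09 * 0.44704 = 12.557354 m/s. Result: 12.557354 m/s ≈ 12.56 m/s (4 s.f.). Final answer: 12.56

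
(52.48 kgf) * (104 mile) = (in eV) 5.376e+26. Check: 1 kgf = 9.80665 N, so 52.48 kgf = 52.48 * 9.80665 = 514.65299 N. 1 mile = 1609.344 m, so 104 mile = 104 * 1609.344 = 167371.78 m. Combine: 514.65299 N * 167371.78 m = 86138385 J. 1 eV = 1.6021766e-19 J, so 86138385 J = 86138385 / 1.6021766e-19 = 5.3763351e+26 eV ≈ 5.376e+26 eV (4 s.f.).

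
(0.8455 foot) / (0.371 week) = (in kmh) 4.135e-06. Check: 1 foot = 0.3048 m, so 0.8455 foot = 0.8455 * 0.3048 = 0.2577084 m. 1 week = 604800 s, so 0.371 week = 0.371 * 604800 = 224380.8 s. Combine: 0.2577084 m / 224380.8 s = 1.1485314e-06 m/s. 1 kmh = 0.27777778 m/s, so 1.1485314e-06 m/s = 1.1485314e-06 / 0.27777778 = 4.1347131e-06 kmh ≈ 4.135e-06 kmh (4 s.f.).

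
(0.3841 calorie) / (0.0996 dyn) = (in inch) 6.352e+07. Check: 1 calorie = 4.184 J, so 0.3841 calorie = 0.3841 * 4.184 = 1.6070744 J. 1 dyn = 1e-05 N, so 0.0996 dyn = 0.0996 * 1e-05 = 9.96e-07 N. Combine: 1.6070744 J / 9.96e-07 N = 1613528.5 m. 1 inch = 0.0254 m, so 1613528.5 m = 1613528.5 / 0.0254 = 63524745 inch ≈ 6.352e+07 inch (4 s.f.).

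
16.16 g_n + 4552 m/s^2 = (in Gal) 4.71e+05. Check: 1 g_n = 9.80665 m/s^2, so 16.16 g_n = 16.16 * 9.80665 = 158.47546 m/s^2. 4552 m/s^2 is already in m/s^2. Sum: 158.47546 + 4552 = 4710.4755 m/s^2. 1 Gal = 0.01 m/s^2, so 4710.4755 m/s^2 = 4710.4755 / 0.01 = 471047.55 Gal ≈ 4.71e+05 Gal (4 s.f.).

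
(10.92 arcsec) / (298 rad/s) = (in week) 1 arcsec = 4.8481368e-06 rad, so 10.92 arcsec = 10.92 * 4.8481368e-06 = 5.2941654e-05 rad. 298 rad/s is already in rad/s. Combine: 5.2941654e-05 rad / 298 rad/s = 1.7765656e-07 s. 1 week = 604800 s, so 1.7765656e-07 s = 1.7765656e-07 / 604800 = 2.9374431e-13 week ≈ 2.937e-13 week (4 s.f.). Final answer: 2.937e-13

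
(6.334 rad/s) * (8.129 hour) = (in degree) 6.334 rad/s is already in rad/s. 1 hour = 3600 s, so 8.129 hour = 8.129 * 3600 = 29264.4 s. Combine: 6.334 rad/s * 29264.4 s = 185360.71 rad. 1 degree = 0.017453293 rad, so 185360.71 rad = 185360.71 / 0.017453293 = 10620386 degree ≈ 1.062e+07 degree (4 s.f.). Final answer: 1.062e+07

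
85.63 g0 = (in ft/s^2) 2755. Check: 1 g0 = 9.80665 m/s^2, so 85.63 g0 = 85.63 * 9.80665 = 839.74344 m/s^2. 1 ft/s^2 = 0.3048 m/s^2, so 839.74344 m/s^2 = 839.74344 / 0.3048 = 2755.0638 ft/s^2 ≈ 2755 ft/s^2 (4 s.f.).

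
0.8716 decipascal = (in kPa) 1 decipascal = 0.1 Pa, so 0.8716 decipascal = 0.8716 * 0.1 = 0.08716 Pa. 1 kPa = 1000 Pa, so 0.08716 Pa = 0.08716 / 1000 = 8.716e-05 kPa. Final answer: 8.716e-05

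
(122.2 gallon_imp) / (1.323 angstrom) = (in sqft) 4.52e+10. Check: 1 gallon_imp = 0.00454609 m^3, so 122.2 gallon_imp = 122.2 * 0.00454609 = 0.5555322 m^3. 1 angstrom = 1e-10 m, so 1.323 angstrom = 1.323 * 1e-10 = 1.323e-10 m. Combine: 0.5555322 m^3 / 1.323e-10 m = 4.199034e+09 m^2. 1 sqft = 0.09290304 m^2, so 4.199034e+09 m^2 = 4.199034e+09 / 0.09290304 = 4.5198026e+10 sqft ≈ 4.52e+10 sqft (4 s.f.).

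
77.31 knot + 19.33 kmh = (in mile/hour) 1 knot = 0.51444444 m/s, so 77.31 knot = 77.31 * 0.51444444 = 39.7717 m/s. 1 kmh = 0.27777778 m/s, so 19.33 kmh = 19.33 * 0.27777778 = 5.3694444 m/s. Sum: 39.7717 + 5.3694444 = 45.141144 m/s. 1 mile/hour = 0.44704 m/s, so 45.141144 m/s = 45.141144 / 0.44704 = 100.97786 mile/hour ≈ 101 mile/hour (4 s.f.). Final answer: 101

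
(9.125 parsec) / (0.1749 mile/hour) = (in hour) 1 parsec = 3.0856776e+16 m, so 9.125 parsec = 9.125 * 3.0856776e+16 = 2.8156808e+17 m. 1 mile/hour = 0.44704 m/s, so 0.1749 mile/hour = 0.1749 * 0.44704 = 0.078187296 m/s. Combine: 2.8156808e+17 m / 0.078187296 m/s = 3.6011999e+18 s. 1 hour = 3600 s, so 3.6011999e+18 s = 3.6011999e+18 / 3600 = 1.0003333e+15 hour ≈ 1e+15 hour (4 s.f.). Final answer: 1e+15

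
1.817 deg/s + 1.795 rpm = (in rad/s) 0.2197. Check: 1 deg/s = 0.017453293 rad/s, so 1.817 deg/s = 1.817 * 0.017453293 = 0.031712633 rad/s. 1 rpm = 0.10471976 rad/s, so 1.795 rpm = 1.795 * 0.10471976 = 0.18797196 rad/s. Sum: 0.031712633 + 0.18797196 = 0.21968459 rad/s. Result: 0.21968459 rad/s ≈ 0.2197 rad/s (4 s.f.).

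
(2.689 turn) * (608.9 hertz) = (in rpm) 1 turn = 6.2831853 rad, so 2.689 turn = 2.689 * 6.2831853 = 16.895485 rad. 608.9 hertz = 608.9 Hz. Combine: 16.895485 rad * 608.9 Hz = 10287.661 rad/s. 1 rpm = 0.10471976 rad/s, so 10287.661 rad/s = 10287.661 / 0.10471976 = 98239.926 rpm ≈ 9.824e+04 rpm (4 s.f.). Final answer: 9.824e+04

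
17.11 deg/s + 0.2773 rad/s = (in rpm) 5.5. Check: 1 deg/s = 0.017453293 rad/s, so 17.11 deg/s = 17.11 * 0.017453293 = 0.29862584 rad/s. 0.2773 rad/s is already in rad/s. Sum: 0.29862584 + 0.2773 = 0.57592584 rad/s. 1 rpm = 0.10471976 rad/s, so 0.57592584 rad/s = 0.57592584 / 0.10471976 = 5.4996866 rpm ≈ 5.5 rpm (4 s.f.).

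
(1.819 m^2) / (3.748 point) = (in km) 1.819 m^2 is already in m^2. 1 point = 0.00035277778 m, so 3.748 point = 3.748 * 0.00035277778 = 0.0013222111 m. Combine: 1.819 m^2 / 0.0013222111 m = 1375.7258 m. 1 km = 1000 m, so 1375.7258 m = 1375.7258 / 1000 = 1.3757258 km ≈ 1.376 km (4 s.f.). Final answer: 1.376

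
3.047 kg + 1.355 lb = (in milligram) 3.047 kg is already in kg. 1 lb = 0.45359237 kg, so 1.355 lb = 1.355 * 0.45359237 = 0.61461766 kg. Sum: 3.047 + 0.61461766 = 3.6616177 kg. 1 milligram = 1e-06 kg, so 3.6616177 kg = 3.6616177 / 1e-06 = 3661617.7 milligram ≈ 3.662e+06 milligram (4 s.f.). Final answer: 3.662e+06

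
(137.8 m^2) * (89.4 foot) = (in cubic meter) 137.8 m^2 is already in m^2. 1 foot = 0.3048 m, so 89.4 foot = 89.4 * 0.3048 = 27.24912 m. Combine: 137.8 m^2 * 27.24912 m = 3754.9287 m^3. 3754.9287 m^3 = 3754.9287 cubic meter ≈ 3755 cubic meter (4 s.f.). Final answer: 3755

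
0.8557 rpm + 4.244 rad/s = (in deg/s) 1 rpm = 0.10471976 rad/s, so 0.8557 rpm = 0.8557 * 0.10471976 = 0.089608694 rad/s. 4.244 rad/s is already in rad/s. Sum: 0.089608694 + 4.244 = 4.3336087 rad/s. 1 deg/s = 0.017453293 rad/s, so 4.3336087 rad/s = 4.3336087 / 0.017453293 = 248.29749 deg/s ≈ 248.3 deg/s (4 s.f.). Final answer: 248.3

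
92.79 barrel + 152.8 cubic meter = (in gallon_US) 4.426e+04. Check: 1 barrel = 0.15898729 m^3, so 92.79 barrel = 92.79 * 0.15898729 = 14.752431 m^3. 152.8 cubic meter = 152.8 m^3. Sum: 14.752431 + 152.8 = 167.55243 m^3. 1 gallon_US = 0.0037854118 m^3, so 167.55243 m^3 = 167.55243 / 0.0037854118 = 44262.67 gallon_US ≈ 4.426e+04 gallon_US (4 s.f.).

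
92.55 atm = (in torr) 7.034e+04. Check: 1 atm = 101325 Pa, so 92.55 atm = 92.55 * 101325 = 9377628.8 Pa. 1 torr = 133.32237 Pa, so 9377628.8 Pa = 9377628.8 / 133.32237 = 70338 torr ≈ 7.034e+04 torr (4 s.f.).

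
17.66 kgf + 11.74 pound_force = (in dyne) 1 kgf = 9.80665 N, so 17.66 kgf = 17.66 * 9.80665 = 173.18544 N. 1 pound_force = 4.4482216 N, so 11.74 pound_force = 11.74 * 4.4482216 = 52.222122 N. Sum: 173.18544 + 52.222122 = 225.40756 N. 1 dyne = 1e-05 N, so 225.40756 N = 225.40756 / 1e-05 = 22540756 dyne ≈ 2.254e+07 dyne (4 s.f.). Final answer: 2.254e+07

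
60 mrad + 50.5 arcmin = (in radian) 1 mrad = 0.001 rad, so 60 mrad = 60 * 0.001 = 0.06 rad. 1 arcmin = 0.00029088821 rad, so 50.5 arcmin = 50.5 * 0.00029088821 = 0.014689855 rad. Sum: 0.06 + 0.014689855 = 0.074689855 rad. 0.074689855 rad = 0.074689855 radian ≈ 0.07469 radian (4 s.f.). Final answer: 0.07469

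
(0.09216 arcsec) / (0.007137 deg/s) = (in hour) 9.964e-07. Check: 1 arcsec = 4.8481368e-06 rad, so 0.09216 arcsec = 0.09216 * 4.8481368e-06 = 4.4680429e-07 rad. 1 deg/s = 0.017453293 rad/s, so 0.007137 deg/s = 0.007137 * 0.017453293 = 0.00012456415 rad/s. Combine: 4.4680429e-07 rad / 0.00012456415 rad/s = 0.0035869413 s. 1 hour = 3600 s, so 0.0035869413 s = 0.0035869413 / 3600 = 9.9637258e-07 hour ≈ 9.964e-07 hour (4 s.f.).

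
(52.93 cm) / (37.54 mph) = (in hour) 8.761e-06. Check: 1 cm = 0.01 m, so 52.93 cm = 52.93 * 0.01 = 0.5293 m. 1 mph = 0.44704 m/s, so 37.54 mph = 37.54 * 0.44704 = 16.781882 m/s. Combine: 0.5293 m / 16.781882 m/s = 0.031539967 s. 1 hour = 3600 s, so 0.031539967 s = 0.031539967 / 3600 = 8.7611021e-06 hour ≈ 8.761e-06 hour (4 s.f.).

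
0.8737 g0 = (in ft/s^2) 28.11. Check: 1 g0 = 9.80665 m/s^2, so 0.8737 g0 = 0.8737 * 9.80665 = 8.5680701 m/s^2. 1 ft/s^2 = 0.3048 m/s^2, so 8.5680701 m/s^2 = 8.5680701 / 0.3048 = 28.110466 ft/s^2 ≈ 28.11 ft/s^2 (4 s.f.).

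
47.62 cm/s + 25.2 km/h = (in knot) 14.53. Check: 1 cm/s = 0.01 m/s, so 47.62 cm/s = 47.62 * 0.01 = 0.4762 m/s. 1 km/h = 0.27777778 m/s, so 25.2 km/h = 25.2 * 0.27777778 = 7 m/s. Sum: 0.4762 + 7 = 7.4762 m/s. 1 knot = 0.51444444 m/s, so 7.4762 m/s = 7.4762 / 0.51444444 = 14.53257 knot ≈ 14.53 knot (4 s.f.).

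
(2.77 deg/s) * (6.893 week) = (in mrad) 2.015e+08. Check: 1 deg/s = 0.017453293 rad/s, so 2.77 deg/s = 2.77 * 0.017453293 = 0.04834562 rad/s. 1 week = 604800 s, so 6.893 week = 6.893 * 604800 = 4168886.4 s. Combine: 0.04834562 rad/s * 4168886.4 s = 201547.4 rad. 1 mrad = 0.001 rad, so 201547.4 rad = 201547.4 / 0.001 = 2.015474e+08 mrad ≈ 2.015e+08 mrad (4 s.f.).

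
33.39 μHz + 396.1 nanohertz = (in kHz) 1 μHz = 1e-06 Hz, so 33.39 μHz = 33.39 * 1e-06 = 3.339e-05 Hz. 1 nanohertz = 1e-09 Hz, so 396.1 nanohertz = 396.1 * 1e-09 = 3.961e-07 Hz. Sum: 3.339e-05 + 3.961e-07 = 3.37861e-05 Hz. 1 kHz = 1000 Hz, so 3.37861e-05 Hz = 3.37861e-05 / 1000 = 3.37861e-08 kHz ≈ 3.379e-08 kHz (4 s.f.). Final answer: 3.379e-08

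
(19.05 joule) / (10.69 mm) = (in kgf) 19.05 joule = 19.05 J. 1 mm = 0.001 m, so 10.69 mm = 10.69 * 0.001 = 0.01069 m. Combine: 19.05 J / 0.01069 m = 1782.0393 N. 1 kgf = 9.80665 N, so 1782.0393 N = 1782.0393 / 9.80665 = 181.71744 kgf ≈ 181.7 kgf (4 s.f.). Final answer: 181.7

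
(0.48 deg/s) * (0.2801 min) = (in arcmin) 1 deg/s = 0.017453293 rad/s, so 0.48 deg/s = 0.48 * 0.017453293 = 0.0083775804 rad/s. 1 min = 60 s, so 0.2801 min = 0.2801 * 60 = 16.806 s. Combine: 0.0083775804 rad/s * 16.806 s = 0.14079362 rad. 1 arcmin = 0.00029088821 rad, so 0.14079362 rad = 0.14079362 / 0.00029088821 = 484.0128 arcmin ≈ 484 arcmin (4 s.f.). Final answer: 484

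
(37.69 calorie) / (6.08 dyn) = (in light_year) 1 calorie = 4.184 J, so 37.69 calorie = 37.69 * 4.184 = 157.69496 J. 1 dyn = 1e-05 N, so 6.08 dyn = 6.08 * 1e-05 = 6.08e-05 N. Combine: 157.69496 J / 6.08e-05 N = 2593667.1 m. 1 light_year = 9.4607305e+15 m, so 2593667.1 m = 2593667.1 / 9.4607305e+15 = 2.7415083e-10 light_year ≈ 2.742e-10 light_year (4 s.f.). Final answer: 2.742e-10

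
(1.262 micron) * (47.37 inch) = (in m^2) 1.518e-06. Check: 1 micron = 1e-06 m, so 1.262 micron = 1.262 * 1e-06 = 1.262e-06 m. 1 inch = 0.0254 m, so 47.37 inch = 47.37 * 0.0254 = 1.203198 m. Combine: 1.262e-06 m * 1.203198 m = 1.5184359e-06 m^2. Result: 1.5184359e-06 m^2 ≈ 1.518e-06 m^2 (4 s.f.).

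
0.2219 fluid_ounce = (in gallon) 0.001734. Check: 1 fluid_ounce = 2.957353e-05 m^3, so 0.2219 fluid_ounce = 0.2219 * 2.957353e-05 = 6.5623662e-06 m^3. 1 gallon = 0.0037854118 m^3, so 6.5623662e-06 m^3 = 6.5623662e-06 / 0.0037854118 = 0.0017335937 gallon ≈ 0.001734 gallon (4 s.f.).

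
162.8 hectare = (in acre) 402.3. Check: 1 hectare = 10000 m^2, so 162.8 hectare = 162.8 * 10000 = 1628000 m^2. 1 acre = 4046.8564 m^2, so 1628000 m^2 = 1628000 / 4046.8564 = 402.28756 acre ≈ 402.3 acre (4 s.f.).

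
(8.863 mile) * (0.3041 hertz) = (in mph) 9703. Check: 1 mile = 1609.344 m, so 8.863 mile = 8.863 * 1609.344 = 14263.616 m. 0.3041 hertz = 0.3041 Hz. Combine: 14263.616 m * 0.3041 Hz = 4337.5656 m/s. 1 mph = 0.44704 m/s, so 4337.5656 m/s = 4337.5656 / 0.44704 = 9702.8579 mph ≈ 9703 mph (4 s.f.).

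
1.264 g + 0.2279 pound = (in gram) 104.6. Check: 1 g = 0.001 kg, so 1.264 g = 1.264 * 0.001 = 0.001264 kg. 1 pound = 0.45359237 kg, so 0.2279 pound = 0.2279 * 0.45359237 = 0.1033737 kg. Sum: 0.001264 + 0.1033737 = 0.1046377 kg. 1 gram = 0.001 kg, so 0.1046377 kg = 0.1046377 / 0.001 = 104.6377 gram ≈ 104.6 gram (4 s.f.).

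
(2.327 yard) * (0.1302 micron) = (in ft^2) 2.982e-06. Check: 1 yard = 0.9144 m, so 2.327 yard = 2.327 * 0.9144 = 2.1278088 m. 1 micron = 1e-06 m, so 0.1302 micron = 0.1302 * 1e-06 = 1.302e-07 m. Combine: 2.1278088 m * 1.302e-07 m = 2.7704071e-07 m^2. 1 ft^2 = 0.09290304 m^2, so 2.7704071e-07 m^2 = 2.7704071e-07 / 0.09290304 = 2.9820413e-06 ft^2 ≈ 2.982e-06 ft^2 (4 s.f.).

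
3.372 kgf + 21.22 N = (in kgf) 1 kgf = 9.80665 N, so 3.372 kgf = 3.372 * 9.80665 = 33.068024 N. 21.22 N is already in N. Sum: 33.068024 + 21.22 = 54.288024 N. 1 kgf = 9.80665 N, so 54.288024 N = 54.288024 / 9.80665 = 5.5358378 kgf ≈ 5.536 kgf (4 s.f.). Final answer: 5.536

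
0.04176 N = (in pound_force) 1 pound_force = 4.4482216 N, so 0.04176 N = 0.04176 / 4.4482216 = 0.0093880215 pound_force ≈ 0.009388 pound_force (4 s.f.). Final answer: 0.009388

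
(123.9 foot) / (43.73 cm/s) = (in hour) 0.02399. Check: 1 foot = 0.3048 m, so 123.9 foot = 123.9 * 0.3048 = 37.76472 m. 1 cm/s = 0.01 m/s, so 43.73 cm/s = 43.73 * 0.01 = 0.4373 m/s. Combine: 37.76472 m / 0.4373 m/s = 86.358838 s. 1 hour = 3600 s, so 86.358838 s = 86.358838 / 3600 = 0.023988566 hour ≈ 0.02399 hour (4 s.f.).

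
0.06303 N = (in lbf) 1 lbf = 4.4482216 N, so 0.06303 N = 0.06303 / 4.4482216 = 0.014169708 lbf ≈ 0.01417 lbf (4 s.f.). Final answer: 0.01417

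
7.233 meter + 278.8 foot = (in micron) 9.221e+07. Check: 7.233 meter = 7.233 m. 1 foot = 0.3048 m, so 278.8 foot = 278.8 * 0.3048 = 84.97824 m. Sum: 7.233 + 84.97824 = 92.21124 m. 1 micron = 1e-06 m, so 92.21124 m = 92.21124 / 1e-06 = 92211240 micron ≈ 9.221e+07 micron (4 s.f.).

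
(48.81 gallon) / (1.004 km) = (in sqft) 1 gallon = 0.0037854118 m^3, so 48.81 gallon = 48.81 * 0.0037854118 = 0.18476595 m^3. 1 km = 1000 m, so 1.004 km = 1.004 * 1000 = 1004 m. Combine: 0.18476595 m^3 / 1004 m = 0.00018402983 m^2. 1 sqft = 0.09290304 m^2, so 0.00018402983 m^2 = 0.00018402983 / 0.09290304 = 0.0019808806 sqft ≈ 0.001981 sqft (4 s.f.). Final answer: 0.001981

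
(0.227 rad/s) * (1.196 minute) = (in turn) 2.593. Check: 0.227 rad/s is already in rad/s. 1 minute = 60 s, so 1.196 minute = 1.196 * 60 = 71.76 s. Combine: 0.227 rad/s * 71.76 s = 16.28952 rad. 1 turn = 6.2831853 rad, so 16.28952 rad = 16.28952 / 6.2831853 = 2.5925576 turn ≈ 2.593 turn (4 s.f.).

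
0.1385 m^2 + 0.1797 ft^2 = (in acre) 0.1385 m^2 is already in m^2. 1 ft^2 = 0.09290304 m^2, so 0.1797 ft^2 = 0.1797 * 0.09290304 = 0.016694676 m^2. Sum: 0.1385 + 0.016694676 = 0.15519468 m^2. 1 acre = 4046.8564 m^2, so 0.15519468 m^2 = 0.15519468 / 4046.8564 = 3.834944e-05 acre ≈ 3.835e-05 acre (4 s.f.). Final answer: 3.835e-05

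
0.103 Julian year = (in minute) 5.417e+04. Check: 1 Julian year = 31557600 s, so 0.103 Julian year = 0.103 * 31557600 = 3250432.8 s. 1 minute = 60 s, so 3250432.8 s = 3250432.8 / 60 = 54173.88 minute ≈ 5.417e+04 minute (4 s.f.).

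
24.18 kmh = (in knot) 13.06. Check: 1 kmh = 0.27777778 m/s, so 24.18 kmh = 24.18 * 0.27777778 = 6.7166667 m/s. 1 knot = 0.51444444 m/s, so 6.7166667 m/s = 6.7166667 / 0.51444444 = 13.056156 knot ≈ 13.06 knot (4 s.f.).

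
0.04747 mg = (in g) 1 mg = 1e-06 kg, so 0.04747 mg = 0.04747 * 1e-06 = 4.747e-08 kg. 1 g = 0.001 kg, so 4.747e-08 kg = 4.747e-08 / 0.001 = 4.747e-05 g. Final answer: 4.747e-05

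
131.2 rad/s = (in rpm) 1 rpm = 0.10471976 rad/s, so 131.2 rad/s = 131.2 / 0.10471976 = 1252.8677 rpm ≈ 1253 rpm (4 s.f.). Final answer: 1253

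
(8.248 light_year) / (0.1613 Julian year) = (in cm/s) 1 light_year = 9.4607305e+15 m, so 8.248 light_year = 8.248 * 9.4607305e+15 = 7.8032105e+16 m. 1 Julian year = 31557600 s, so 0.1613 Julian year = 0.1613 * 31557600 = 5090240.9 s. Combine: 7.8032105e+16 m / 5090240.9 s = 1.5329747e+10 m/s. 1 cm/s = 0.01 m/s, so 1.5329747e+10 m/s = 1.5329747e+10 / 0.01 = 1.5329747e+12 cm/s ≈ 1.533e+12 cm/s (4 s.f.). Final answer: 1.533e+12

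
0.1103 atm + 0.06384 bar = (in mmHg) 1 atm = 101325 Pa, so 0.1103 atm = 0.1103 * 101325 = 11176.147 Pa. 1 bar = 100000 Pa, so 0.06384 bar = 0.06384 * 100000 = 6384 Pa. Sum: 11176.147 + 6384 = 17560.147 Pa. 1 mmHg = 133.32237 Pa, so 17560.147 Pa = 17560.147 / 133.32237 = 131.71194 mmHg ≈ 131.7 mmHg (4 s.f.). Final answer: 131.7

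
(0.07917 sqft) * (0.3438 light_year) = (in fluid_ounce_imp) 1 sqft = 0.09290304 m^2, so 0.07917 sqft = 0.07917 * 0.09290304 = 0.0073551337 m^2. 1 light_year = 9.4607305e+15 m, so 0.3438 light_year = 0.3438 * 9.4607305e+15 = 3.2525991e+15 m. Combine: 0.0073551337 m^2 * 3.2525991e+15 m = 2.3923301e+13 m^3. 1 fluid_ounce_imp = 2.8413063e-05 m^3, so 2.3923301e+13 m^3 = 2.3923301e+13 / 2.8413063e-05 = 8.419825e+17 fluid_ounce_imp ≈ 8.42e+17 fluid_ounce_imp (4 s.f.). Final answer: 8.42e+17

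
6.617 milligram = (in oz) 0.0002334. Check: 1 milligram = 1e-06 kg, so 6.617 milligram = 6.617 * 1e-06 = 6.617e-06 kg. 1 oz = 0.028349523 kg, so 6.617e-06 kg = 6.617e-06 / 0.028349523 = 0.00023340781 oz ≈ 0.0002334 oz (4 s.f.).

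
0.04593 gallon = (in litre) 1 gallon = 0.0037854118 m^3, so 0.04593 gallon = 0.04593 * 0.0037854118 = 0.00017386396 m^3. 1 litre = 0.001 m^3, so 0.00017386396 m^3 = 0.00017386396 / 0.001 = 0.17386396 litre ≈ 0.1739 litre (4 s.f.). Final answer: 0.1739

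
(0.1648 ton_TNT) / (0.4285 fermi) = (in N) 1.609e+24. Check: 1 ton_TNT = 4.184e+09 J, so 0.1648 ton_TNT = 0.1648 * 4.184e+09 = 6.895232e+08 J. 1 fermi = 1e-15 m, so 0.4285 fermi = 0.4285 * 1e-15 = 4.285e-16 m. Combine: 6.895232e+08 J / 4.285e-16 m = 1.6091557e+24 N. Result: 1.6091557e+24 N ≈ 1.609e+24 N (4 s.f.).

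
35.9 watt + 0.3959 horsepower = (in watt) 35.9 watt = 35.9 W. 1 horsepower = 745.69987 W, so 0.3959 horsepower = 0.3959 * 745.69987 = 295.22258 W. Sum: 35.9 + 295.22258 = 331.12258 W. 331.12258 W = 331.12258 watt ≈ 331.1 watt (4 s.f.). Final answer: 331.1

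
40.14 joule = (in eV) 2.505e+20. Check: 40.14 joule = 40.14 J. 1 eV = 1.6021766e-19 J, so 40.14 J = 40.14 / 1.6021766e-19 = 2.5053417e+20 eV ≈ 2.505e+20 eV (4 s.f.).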